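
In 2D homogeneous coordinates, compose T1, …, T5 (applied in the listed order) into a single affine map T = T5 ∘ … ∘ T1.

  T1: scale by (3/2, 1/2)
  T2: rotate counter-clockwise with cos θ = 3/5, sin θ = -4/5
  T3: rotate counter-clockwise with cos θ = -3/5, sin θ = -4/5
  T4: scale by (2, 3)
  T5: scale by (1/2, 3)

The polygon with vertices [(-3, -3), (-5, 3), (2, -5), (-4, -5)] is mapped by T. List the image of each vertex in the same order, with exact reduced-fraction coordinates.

image vertices: (9/2, 27/2), (15/2, -27/2), (-3, 45/2), (6, 45/2)

T1 scale by (3/2, 1/2): (-3, -3) → (-9/2, -3/2); (-5, 3) → (-15/2, 3/2); (2, -5) → (3, -5/2); (-4, -5) → (-6, -5/2)
T2 rotate counter-clockwise with cos θ = 3/5, sin θ = -4/5: (-9/2, -3/2) → (-39/10, 27/10); (-15/2, 3/2) → (-33/10, 69/10); (3, -5/2) → (-1/5, -39/10); (-6, -5/2) → (-28/5, 33/10)
T3 rotate counter-clockwise with cos θ = -3/5, sin θ = -4/5: (-39/10, 27/10) → (9/2, 3/2); (-33/10, 69/10) → (15/2, -3/2); (-1/5, -39/10) → (-3, 5/2); (-28/5, 33/10) → (6, 5/2)
T4 scale by (2, 3): (9/2, 3/2) → (9, 9/2); (15/2, -3/2) → (15, -9/2); (-3, 5/2) → (-6, 15/2); (6, 5/2) → (12, 15/2)
T5 scale by (1/2, 3): (9, 9/2) → (9/2, 27/2); (15, -9/2) → (15/2, -27/2); (-6, 15/2) → (-3, 45/2); (12, 15/2) → (6, 45/2)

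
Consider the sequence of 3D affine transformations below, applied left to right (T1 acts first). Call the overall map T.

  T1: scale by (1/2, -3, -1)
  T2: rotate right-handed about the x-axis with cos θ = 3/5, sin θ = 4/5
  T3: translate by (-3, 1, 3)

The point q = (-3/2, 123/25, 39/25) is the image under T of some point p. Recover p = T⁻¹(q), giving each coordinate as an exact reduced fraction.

T1 = [1/2 0 0 0; 0 -3 0 0; 0 0 -1 0; 0 0 0 1]
T2·T1 = [1/2 0 0 0; 0 -9/5 4/5 0; 0 -12/5 -3/5 0; 0 0 0 1]
T3·…·T1 = [1/2 0 0 -3; 0 -9/5 4/5 1; 0 -12/5 -3/5 3; 0 0 0 1]
det M = 3/2; M⁻¹ = [2 0 0 6; 0 -1/5 -4/15 1; 0 4/5 -3/5 1; 0 0 0 1]
M⁻¹ · (-3/2, 123/25, 39/25)ᵀ = (3, -2/5, 4)ᵀ

p = (3, -2/5, 4)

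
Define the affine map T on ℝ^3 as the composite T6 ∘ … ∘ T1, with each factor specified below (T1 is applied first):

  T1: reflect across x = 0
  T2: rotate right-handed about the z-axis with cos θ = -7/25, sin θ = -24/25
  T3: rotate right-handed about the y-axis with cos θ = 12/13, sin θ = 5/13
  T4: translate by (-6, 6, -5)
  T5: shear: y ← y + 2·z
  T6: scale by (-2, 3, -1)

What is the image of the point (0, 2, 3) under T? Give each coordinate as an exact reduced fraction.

T1 reflect across x = 0: (0, 2, 3) → (0, 2, 3)
T2 rotate right-handed about the z-axis with cos θ = -7/25, sin θ = -24/25: (0, 2, 3) → (48/25, -14/25, 3)
T3 rotate right-handed about the y-axis with cos θ = 12/13, sin θ = 5/13: (48/25, -14/25, 3) → (951/325, -14/25, 132/65)
T4 translate by (-6, 6, -5): (951/325, -14/25, 132/65) → (-999/325, 136/25, -193/65)
T5 shear: y ← y + 2·z: (-999/325, 136/25, -193/65) → (-999/325, -162/325, -193/65)
T6 scale by (-2, 3, -1): (-999/325, -162/325, -193/65) → (1998/325, -486/325, 193/65)

T(p) = (1998/325, -486/325, 193/65)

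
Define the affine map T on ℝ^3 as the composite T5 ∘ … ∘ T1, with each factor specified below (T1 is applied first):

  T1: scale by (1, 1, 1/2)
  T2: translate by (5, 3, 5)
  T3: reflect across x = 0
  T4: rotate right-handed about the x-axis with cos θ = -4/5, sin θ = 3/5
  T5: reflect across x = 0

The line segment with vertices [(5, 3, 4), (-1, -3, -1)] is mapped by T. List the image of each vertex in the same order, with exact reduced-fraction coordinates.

image vertices: (10, -9, -2), (4, -27/10, -18/5)

T1 scale by (1, 1, 1/2): (5, 3, 4) → (5, 3, 2); (-1, -3, -1) → (-1, -3, -1/2)
T2 translate by (5, 3, 5): (5, 3, 2) → (10, 6, 7); (-1, -3, -1/2) → (4, 0, 9/2)
T3 reflect across x = 0: (10, 6, 7) → (-10, 6, 7); (4, 0, 9/2) → (-4, 0, 9/2)
T4 rotate right-handed about the x-axis with cos θ = -4/5, sin θ = 3/5: (-10, 6, 7) → (-10, -9, -2); (-4, 0, 9/2) → (-4, -27/10, -18/5)
T5 reflect across x = 0: (-10, -9, -2) → (10, -9, -2); (-4, -27/10, -18/5) → (4, -27/10, -18/5)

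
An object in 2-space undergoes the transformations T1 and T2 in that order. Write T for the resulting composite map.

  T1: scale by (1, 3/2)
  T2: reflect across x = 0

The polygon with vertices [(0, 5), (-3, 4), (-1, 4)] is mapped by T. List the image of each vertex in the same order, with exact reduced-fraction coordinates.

image vertices: (0, 15/2), (3, 6), (1, 6)

T1 scale by (1, 3/2): (0, 5) → (0, 15/2); (-3, 4) → (-3, 6); (-1, 4) → (-1, 6)
T2 reflect across x = 0: (0, 15/2) → (0, 15/2); (-3, 6) → (3, 6); (-1, 6) → (1, 6)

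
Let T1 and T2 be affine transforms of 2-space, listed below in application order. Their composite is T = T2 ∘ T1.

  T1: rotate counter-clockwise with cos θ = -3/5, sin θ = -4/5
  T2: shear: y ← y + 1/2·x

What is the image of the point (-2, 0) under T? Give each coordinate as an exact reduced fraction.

T1 rotate counter-clockwise with cos θ = -3/5, sin θ = -4/5: (-2, 0) → (6/5, 8/5)
T2 shear: y ← y + 1/2·x: (6/5, 8/5) → (6/5, 11/5)

T(p) = (6/5, 11/5)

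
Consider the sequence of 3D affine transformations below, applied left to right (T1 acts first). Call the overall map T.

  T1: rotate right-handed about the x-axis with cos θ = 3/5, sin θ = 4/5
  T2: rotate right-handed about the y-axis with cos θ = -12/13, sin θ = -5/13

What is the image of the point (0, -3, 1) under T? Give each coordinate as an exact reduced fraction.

T(p) = (9/13, -13/5, 108/65)

T1 rotate right-handed about the x-axis with cos θ = 3/5, sin θ = 4/5: (0, -3, 1) → (0, -13/5, -9/5)
T2 rotate right-handed about the y-axis with cos θ = -12/13, sin θ = -5/13: (0, -13/5, -9/5) → (9/13, -13/5, 108/65)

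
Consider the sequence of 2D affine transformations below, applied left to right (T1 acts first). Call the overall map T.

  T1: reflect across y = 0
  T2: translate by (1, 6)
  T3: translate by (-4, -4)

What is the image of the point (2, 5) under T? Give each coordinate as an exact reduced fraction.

T(p) = (-1, -3)

T1 reflect across y = 0: (2, 5) → (2, -5)
T2 translate by (1, 6): (2, -5) → (3, 1)
T3 translate by (-4, -4): (3, 1) → (-1, -3)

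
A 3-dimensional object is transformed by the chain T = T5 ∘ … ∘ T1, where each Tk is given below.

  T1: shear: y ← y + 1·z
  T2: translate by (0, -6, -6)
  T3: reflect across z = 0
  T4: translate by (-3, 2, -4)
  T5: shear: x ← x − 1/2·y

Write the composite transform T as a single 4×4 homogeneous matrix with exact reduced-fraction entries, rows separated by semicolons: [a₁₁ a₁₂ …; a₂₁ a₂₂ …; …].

T = [1 -1/2 -1/2 -1; 0 1 1 -4; 0 0 -1 2; 0 0 0 1]

T1 = [1 0 0 0; 0 1 1 0; 0 0 1 0; 0 0 0 1]
T2·T1 = [1 0 0 0; 0 1 1 -6; 0 0 1 -6; 0 0 0 1]
T3·…·T1 = [1 0 0 0; 0 1 1 -6; 0 0 -1 6; 0 0 0 1]
T4·…·T1 = [1 0 0 -3; 0 1 1 -4; 0 0 -1 2; 0 0 0 1]
T5·…·T1 = [1 -1/2 -1/2 -1; 0 1 1 -4; 0 0 -1 2; 0 0 0 1]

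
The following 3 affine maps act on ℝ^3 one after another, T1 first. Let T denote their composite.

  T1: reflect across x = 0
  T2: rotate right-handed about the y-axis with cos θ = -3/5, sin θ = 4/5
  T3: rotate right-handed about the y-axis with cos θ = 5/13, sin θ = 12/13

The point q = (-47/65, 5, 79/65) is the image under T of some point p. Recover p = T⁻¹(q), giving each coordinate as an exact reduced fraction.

p = (-1, 5, -1)

T1 = [-1 0 0 0; 0 1 0 0; 0 0 1 0; 0 0 0 1]
T2·T1 = [3/5 0 4/5 0; 0 1 0 0; 4/5 0 -3/5 0; 0 0 0 1]
T3·…·T1 = [63/65 0 -16/65 0; 0 1 0 0; -16/65 0 -63/65 0; 0 0 0 1]
det M = -1; M⁻¹ = [63/65 0 -16/65 0; 0 1 0 0; -16/65 0 -63/65 0; 0 0 0 1]
M⁻¹ · (-47/65, 5, 79/65)ᵀ = (-1, 5, -1)ᵀ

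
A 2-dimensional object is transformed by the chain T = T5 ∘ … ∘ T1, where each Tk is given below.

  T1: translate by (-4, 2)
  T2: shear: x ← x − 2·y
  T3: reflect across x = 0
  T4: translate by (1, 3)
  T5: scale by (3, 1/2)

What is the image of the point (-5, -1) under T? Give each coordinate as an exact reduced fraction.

T(p) = (36, 2)

T1 translate by (-4, 2): (-5, -1) → (-9, 1)
T2 shear: x ← x − 2·y: (-9, 1) → (-11, 1)
T3 reflect across x = 0: (-11, 1) → (11, 1)
T4 translate by (1, 3): (11, 1) → (12, 4)
T5 scale by (3, 1/2): (12, 4) → (36, 2)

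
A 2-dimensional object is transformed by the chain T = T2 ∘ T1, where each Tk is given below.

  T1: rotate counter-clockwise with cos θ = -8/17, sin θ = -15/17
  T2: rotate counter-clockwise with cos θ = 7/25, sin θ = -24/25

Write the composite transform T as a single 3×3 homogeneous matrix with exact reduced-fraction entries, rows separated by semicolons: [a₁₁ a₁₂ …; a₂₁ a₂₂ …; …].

T = [-416/425 -87/425 0; 87/425 -416/425 0; 0 0 1]

T1 = [-8/17 15/17 0; -15/17 -8/17 0; 0 0 1]
T2·T1 = [-416/425 -87/425 0; 87/425 -416/425 0; 0 0 1]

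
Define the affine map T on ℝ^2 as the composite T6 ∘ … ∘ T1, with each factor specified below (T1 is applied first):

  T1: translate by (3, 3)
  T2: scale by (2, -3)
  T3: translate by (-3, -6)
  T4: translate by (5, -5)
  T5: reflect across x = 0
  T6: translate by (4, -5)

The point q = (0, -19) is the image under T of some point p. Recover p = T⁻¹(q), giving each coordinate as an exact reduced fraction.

T1 = [1 0 3; 0 1 3; 0 0 1]
T2·T1 = [2 0 6; 0 -3 -9; 0 0 1]
T3·…·T1 = [2 0 3; 0 -3 -15; 0 0 1]
T4·…·T1 = [2 0 8; 0 -3 -20; 0 0 1]
T5·…·T1 = [-2 0 -8; 0 -3 -20; 0 0 1]
T6·…·T1 = [-2 0 -4; 0 -3 -25; 0 0 1]
det M = 6; M⁻¹ = [-1/2 0 -2; 0 -1/3 -25/3; 0 0 1]
M⁻¹ · (0, -19)ᵀ = (-2, -2)ᵀ

p = (-2, -2)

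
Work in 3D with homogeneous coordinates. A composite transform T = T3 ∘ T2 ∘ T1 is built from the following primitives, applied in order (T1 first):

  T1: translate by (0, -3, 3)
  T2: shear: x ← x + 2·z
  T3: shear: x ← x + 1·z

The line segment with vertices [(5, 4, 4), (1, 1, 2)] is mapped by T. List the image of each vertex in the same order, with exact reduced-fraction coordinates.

T1 translate by (0, -3, 3): (5, 4, 4) → (5, 1, 7); (1, 1, 2) → (1, -2, 5)
T2 shear: x ← x + 2·z: (5, 1, 7) → (19, 1, 7); (1, -2, 5) → (11, -2, 5)
T3 shear: x ← x + 1·z: (19, 1, 7) → (26, 1, 7); (11, -2, 5) → (16, -2, 5)

image vertices: (26, 1, 7), (16, -2, 5)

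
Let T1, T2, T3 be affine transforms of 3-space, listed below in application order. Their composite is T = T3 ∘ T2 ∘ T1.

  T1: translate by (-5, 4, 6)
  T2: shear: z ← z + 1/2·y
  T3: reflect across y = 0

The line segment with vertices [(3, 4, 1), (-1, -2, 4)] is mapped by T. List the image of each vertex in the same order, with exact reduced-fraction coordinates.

image vertices: (-2, -8, 11), (-6, -2, 11)

T1 translate by (-5, 4, 6): (3, 4, 1) → (-2, 8, 7); (-1, -2, 4) → (-6, 2, 10)
T2 shear: z ← z + 1/2·y: (-2, 8, 7) → (-2, 8, 11); (-6, 2, 10) → (-6, 2, 11)
T3 reflect across y = 0: (-2, 8, 11) → (-2, -8, 11); (-6, 2, 11) → (-6, -2, 11)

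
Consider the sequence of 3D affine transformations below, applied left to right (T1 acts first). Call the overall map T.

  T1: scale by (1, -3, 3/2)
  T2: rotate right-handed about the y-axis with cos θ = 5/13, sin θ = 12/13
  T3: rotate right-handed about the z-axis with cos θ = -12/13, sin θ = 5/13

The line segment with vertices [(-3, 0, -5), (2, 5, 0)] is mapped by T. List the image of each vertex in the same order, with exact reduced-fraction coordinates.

image vertices: (1260/169, -525/169, -3/26), (855/169, 2390/169, -24/13)

T1 scale by (1, -3, 3/2): (-3, 0, -5) → (-3, 0, -15/2); (2, 5, 0) → (2, -15, 0)
T2 rotate right-handed about the y-axis with cos θ = 5/13, sin θ = 12/13: (-3, 0, -15/2) → (-105/13, 0, -3/26); (2, -15, 0) → (10/13, -15, -24/13)
T3 rotate right-handed about the z-axis with cos θ = -12/13, sin θ = 5/13: (-105/13, 0, -3/26) → (1260/169, -525/169, -3/26); (10/13, -15, -24/13) → (855/169, 2390/169, -24/13)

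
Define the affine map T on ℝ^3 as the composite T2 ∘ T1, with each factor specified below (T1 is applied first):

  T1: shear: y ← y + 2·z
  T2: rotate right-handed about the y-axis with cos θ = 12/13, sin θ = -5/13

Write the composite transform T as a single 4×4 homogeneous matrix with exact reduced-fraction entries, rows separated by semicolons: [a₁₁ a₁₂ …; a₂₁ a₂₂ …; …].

T = [12/13 0 -5/13 0; 0 1 2 0; 5/13 0 12/13 0; 0 0 0 1]

T1 = [1 0 0 0; 0 1 2 0; 0 0 1 0; 0 0 0 1]
T2·T1 = [12/13 0 -5/13 0; 0 1 2 0; 5/13 0 12/13 0; 0 0 0 1]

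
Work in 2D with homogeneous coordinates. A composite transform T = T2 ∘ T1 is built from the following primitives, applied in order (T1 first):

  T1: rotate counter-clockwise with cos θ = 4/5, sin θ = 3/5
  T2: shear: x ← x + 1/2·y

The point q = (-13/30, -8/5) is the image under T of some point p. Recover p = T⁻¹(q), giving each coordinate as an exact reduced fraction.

T1 = [4/5 -3/5 0; 3/5 4/5 0; 0 0 1]
T2·T1 = [11/10 -1/5 0; 3/5 4/5 0; 0 0 1]
det M = 1; M⁻¹ = [4/5 1/5 0; -3/5 11/10 0; 0 0 1]
M⁻¹ · (-13/30, -8/5)ᵀ = (-2/3, -3/2)ᵀ

p = (-2/3, -3/2)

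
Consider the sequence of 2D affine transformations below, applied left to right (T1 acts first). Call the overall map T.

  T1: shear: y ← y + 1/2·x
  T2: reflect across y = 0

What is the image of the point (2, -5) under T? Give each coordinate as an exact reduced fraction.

T(p) = (2, 4)

T1 shear: y ← y + 1/2·x: (2, -5) → (2, -4)
T2 reflect across y = 0: (2, -4) → (2, 4)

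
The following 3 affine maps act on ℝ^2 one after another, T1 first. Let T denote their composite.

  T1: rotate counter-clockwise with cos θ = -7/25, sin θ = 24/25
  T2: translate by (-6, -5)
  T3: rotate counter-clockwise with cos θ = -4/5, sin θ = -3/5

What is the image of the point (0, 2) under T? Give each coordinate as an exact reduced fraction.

T1 rotate counter-clockwise with cos θ = -7/25, sin θ = 24/25: (0, 2) → (-48/25, -14/25)
T2 translate by (-6, -5): (-48/25, -14/25) → (-198/25, -139/25)
T3 rotate counter-clockwise with cos θ = -4/5, sin θ = -3/5: (-198/25, -139/25) → (3, 46/5)

T(p) = (3, 46/5)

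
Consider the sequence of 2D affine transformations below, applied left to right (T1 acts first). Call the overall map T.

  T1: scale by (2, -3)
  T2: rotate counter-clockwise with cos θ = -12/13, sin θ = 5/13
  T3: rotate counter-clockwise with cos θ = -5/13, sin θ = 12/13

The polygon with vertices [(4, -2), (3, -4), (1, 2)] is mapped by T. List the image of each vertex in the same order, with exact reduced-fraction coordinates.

T1 scale by (2, -3): (4, -2) → (8, 6); (3, -4) → (6, 12); (1, 2) → (2, -6)
T2 rotate counter-clockwise with cos θ = -12/13, sin θ = 5/13: (8, 6) → (-126/13, -32/13); (6, 12) → (-132/13, -114/13); (2, -6) → (6/13, 82/13)
T3 rotate counter-clockwise with cos θ = -5/13, sin θ = 12/13: (-126/13, -32/13) → (6, -8); (-132/13, -114/13) → (12, -6); (6/13, 82/13) → (-6, -2)

image vertices: (6, -8), (12, -6), (-6, -2)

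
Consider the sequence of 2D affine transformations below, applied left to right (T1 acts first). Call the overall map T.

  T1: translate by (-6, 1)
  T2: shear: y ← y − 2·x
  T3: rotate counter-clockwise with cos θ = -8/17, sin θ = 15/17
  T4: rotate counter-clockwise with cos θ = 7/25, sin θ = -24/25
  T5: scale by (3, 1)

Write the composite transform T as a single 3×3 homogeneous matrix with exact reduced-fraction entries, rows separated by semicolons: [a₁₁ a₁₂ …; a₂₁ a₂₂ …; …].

T = [2694/425 -891/425 -3411/85; -311/425 304/425 434/85; 0 0 1]

T1 = [1 0 -6; 0 1 1; 0 0 1]
T2·T1 = [1 0 -6; -2 1 13; 0 0 1]
T3·…·T1 = [22/17 -15/17 -147/17; 31/17 -8/17 -194/17; 0 0 1]
T4·…·T1 = [898/425 -297/425 -1137/85; -311/425 304/425 434/85; 0 0 1]
T5·…·T1 = [2694/425 -891/425 -3411/85; -311/425 304/425 434/85; 0 0 1]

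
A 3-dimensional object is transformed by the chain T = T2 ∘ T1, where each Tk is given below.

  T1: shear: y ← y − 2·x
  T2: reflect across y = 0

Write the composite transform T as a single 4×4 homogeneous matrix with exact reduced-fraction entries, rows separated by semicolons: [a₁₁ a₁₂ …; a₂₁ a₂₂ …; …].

T = [1 0 0 0; 2 -1 0 0; 0 0 1 0; 0 0 0 1]

T1 = [1 0 0 0; -2 1 0 0; 0 0 1 0; 0 0 0 1]
T2·T1 = [1 0 0 0; 2 -1 0 0; 0 0 1 0; 0 0 0 1]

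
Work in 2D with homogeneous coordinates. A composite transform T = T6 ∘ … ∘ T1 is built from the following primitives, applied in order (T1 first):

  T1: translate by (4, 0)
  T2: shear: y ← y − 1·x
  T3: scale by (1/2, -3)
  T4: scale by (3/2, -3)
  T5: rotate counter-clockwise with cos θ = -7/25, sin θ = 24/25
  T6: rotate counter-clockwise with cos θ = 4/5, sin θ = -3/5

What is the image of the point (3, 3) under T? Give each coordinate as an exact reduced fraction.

T1 translate by (4, 0): (3, 3) → (7, 3)
T2 shear: y ← y − 1·x: (7, 3) → (7, -4)
T3 scale by (1/2, -3): (7, -4) → (7/2, 12)
T4 scale by (3/2, -3): (7/2, 12) → (21/4, -36)
T5 rotate counter-clockwise with cos θ = -7/25, sin θ = 24/25: (21/4, -36) → (3309/100, 378/25)
T6 rotate counter-clockwise with cos θ = 4/5, sin θ = -3/5: (3309/100, 378/25) → (4443/125, -3879/500)

T(p) = (4443/125, -3879/500)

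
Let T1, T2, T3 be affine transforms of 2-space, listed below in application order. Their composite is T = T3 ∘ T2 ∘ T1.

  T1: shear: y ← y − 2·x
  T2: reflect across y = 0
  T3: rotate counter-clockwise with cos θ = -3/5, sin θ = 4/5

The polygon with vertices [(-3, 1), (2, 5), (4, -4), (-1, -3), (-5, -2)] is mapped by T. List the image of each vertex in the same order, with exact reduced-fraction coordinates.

image vertices: (37/5, 9/5), (-2/5, 11/5), (-12, -4), (-1/5, -7/5), (47/5, 4/5)

T1 shear: y ← y − 2·x: (-3, 1) → (-3, 7); (2, 5) → (2, 1); (4, -4) → (4, -12); (-1, -3) → (-1, -1); (-5, -2) → (-5, 8)
T2 reflect across y = 0: (-3, 7) → (-3, -7); (2, 1) → (2, -1); (4, -12) → (4, 12); (-1, -1) → (-1, 1); (-5, 8) → (-5, -8)
T3 rotate counter-clockwise with cos θ = -3/5, sin θ = 4/5: (-3, -7) → (37/5, 9/5); (2, -1) → (-2/5, 11/5); (4, 12) → (-12, -4); (-1, 1) → (-1/5, -7/5); (-5, -8) → (47/5, 4/5)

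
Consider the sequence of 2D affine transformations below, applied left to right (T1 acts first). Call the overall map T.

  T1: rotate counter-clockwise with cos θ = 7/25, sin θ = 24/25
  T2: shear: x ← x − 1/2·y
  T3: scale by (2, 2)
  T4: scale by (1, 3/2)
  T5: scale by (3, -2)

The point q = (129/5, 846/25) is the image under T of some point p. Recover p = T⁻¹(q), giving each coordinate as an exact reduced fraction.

T1 = [7/25 -24/25 0; 24/25 7/25 0; 0 0 1]
T2·T1 = [-1/5 -11/10 0; 24/25 7/25 0; 0 0 1]
T3·…·T1 = [-2/5 -11/5 0; 48/25 14/25 0; 0 0 1]
T4·…·T1 = [-2/5 -11/5 0; 72/25 21/25 0; 0 0 1]
T5·…·T1 = [-6/5 -33/5 0; -144/25 -42/25 0; 0 0 1]
det M = -36; M⁻¹ = [7/150 -11/60 0; -4/25 1/30 0; 0 0 1]
M⁻¹ · (129/5, 846/25)ᵀ = (-5, -3)ᵀ

p = (-5, -3)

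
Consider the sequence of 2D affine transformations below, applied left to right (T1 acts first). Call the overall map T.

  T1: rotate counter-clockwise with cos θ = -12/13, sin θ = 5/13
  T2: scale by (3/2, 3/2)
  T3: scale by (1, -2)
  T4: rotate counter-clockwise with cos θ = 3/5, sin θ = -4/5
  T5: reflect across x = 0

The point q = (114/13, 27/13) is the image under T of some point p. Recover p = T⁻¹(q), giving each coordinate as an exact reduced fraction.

p = (5, 0)

T1 = [-12/13 -5/13 0; 5/13 -12/13 0; 0 0 1]
T2·T1 = [-18/13 -15/26 0; 15/26 -18/13 0; 0 0 1]
T3·…·T1 = [-18/13 -15/26 0; -15/13 36/13 0; 0 0 1]
T4·…·T1 = [-114/65 243/130 0; 27/65 138/65 0; 0 0 1]
T5·…·T1 = [114/65 -243/130 0; 27/65 138/65 0; 0 0 1]
det M = 9/2; M⁻¹ = [92/195 27/65 0; -6/65 76/195 0; 0 0 1]
M⁻¹ · (114/13, 27/13)ᵀ = (5, 0)ᵀ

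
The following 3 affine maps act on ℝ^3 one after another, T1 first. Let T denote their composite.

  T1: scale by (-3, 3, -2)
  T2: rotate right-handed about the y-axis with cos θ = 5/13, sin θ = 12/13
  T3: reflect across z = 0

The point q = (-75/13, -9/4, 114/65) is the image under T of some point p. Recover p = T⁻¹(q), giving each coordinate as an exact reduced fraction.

p = (1/5, -3/4, 3)

T1 = [-3 0 0 0; 0 3 0 0; 0 0 -2 0; 0 0 0 1]
T2·T1 = [-15/13 0 -24/13 0; 0 3 0 0; 36/13 0 -10/13 0; 0 0 0 1]
T3·…·T1 = [-15/13 0 -24/13 0; 0 3 0 0; -36/13 0 10/13 0; 0 0 0 1]
det M = -18; M⁻¹ = [-5/39 0 -4/13 0; 0 1/3 0 0; -6/13 0 5/26 0; 0 0 0 1]
M⁻¹ · (-75/13, -9/4, 114/65)ᵀ = (1/5, -3/4, 3)ᵀ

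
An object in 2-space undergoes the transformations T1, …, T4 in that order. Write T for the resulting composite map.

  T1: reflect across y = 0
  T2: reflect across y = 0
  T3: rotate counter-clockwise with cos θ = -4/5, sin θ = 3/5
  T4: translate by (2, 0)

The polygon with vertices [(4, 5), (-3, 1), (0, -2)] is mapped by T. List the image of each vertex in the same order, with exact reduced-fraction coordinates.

image vertices: (-21/5, -8/5), (19/5, -13/5), (16/5, 8/5)

T1 reflect across y = 0: (4, 5) → (4, -5); (-3, 1) → (-3, -1); (0, -2) → (0, 2)
T2 reflect across y = 0: (4, -5) → (4, 5); (-3, -1) → (-3, 1); (0, 2) → (0, -2)
T3 rotate counter-clockwise with cos θ = -4/5, sin θ = 3/5: (4, 5) → (-31/5, -8/5); (-3, 1) → (9/5, -13/5); (0, -2) → (6/5, 8/5)
T4 translate by (2, 0): (-31/5, -8/5) → (-21/5, -8/5); (9/5, -13/5) → (19/5, -13/5); (6/5, 8/5) → (16/5, 8/5)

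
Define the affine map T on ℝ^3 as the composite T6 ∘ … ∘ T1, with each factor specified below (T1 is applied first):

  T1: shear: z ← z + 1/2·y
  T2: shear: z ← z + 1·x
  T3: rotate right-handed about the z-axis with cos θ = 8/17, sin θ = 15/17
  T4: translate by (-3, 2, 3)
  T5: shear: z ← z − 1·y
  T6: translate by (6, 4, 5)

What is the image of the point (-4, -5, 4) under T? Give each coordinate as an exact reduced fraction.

T(p) = (94/17, 2/17, 319/34)

T1 shear: z ← z + 1/2·y: (-4, -5, 4) → (-4, -5, 3/2)
T2 shear: z ← z + 1·x: (-4, -5, 3/2) → (-4, -5, -5/2)
T3 rotate right-handed about the z-axis with cos θ = 8/17, sin θ = 15/17: (-4, -5, -5/2) → (43/17, -100/17, -5/2)
T4 translate by (-3, 2, 3): (43/17, -100/17, -5/2) → (-8/17, -66/17, 1/2)
T5 shear: z ← z − 1·y: (-8/17, -66/17, 1/2) → (-8/17, -66/17, 149/34)
T6 translate by (6, 4, 5): (-8/17, -66/17, 149/34) → (94/17, 2/17, 319/34)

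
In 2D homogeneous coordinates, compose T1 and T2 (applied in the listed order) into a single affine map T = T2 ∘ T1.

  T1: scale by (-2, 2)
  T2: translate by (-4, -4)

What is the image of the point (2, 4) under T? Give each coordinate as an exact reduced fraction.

T(p) = (-8, 4)

T1 scale by (-2, 2): (2, 4) → (-4, 8)
T2 translate by (-4, -4): (-4, 8) → (-8, 4)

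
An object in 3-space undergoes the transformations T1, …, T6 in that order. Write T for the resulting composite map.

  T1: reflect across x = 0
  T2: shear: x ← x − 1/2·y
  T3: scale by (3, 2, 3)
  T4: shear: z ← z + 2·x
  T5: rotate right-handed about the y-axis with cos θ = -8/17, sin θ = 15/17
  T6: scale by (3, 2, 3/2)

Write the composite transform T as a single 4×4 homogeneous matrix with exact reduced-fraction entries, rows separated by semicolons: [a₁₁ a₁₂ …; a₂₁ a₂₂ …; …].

T1 = [-1 0 0 0; 0 1 0 0; 0 0 1 0; 0 0 0 1]
T2·T1 = [-1 -1/2 0 0; 0 1 0 0; 0 0 1 0; 0 0 0 1]
T3·…·T1 = [-3 -3/2 0 0; 0 2 0 0; 0 0 3 0; 0 0 0 1]
T4·…·T1 = [-3 -3/2 0 0; 0 2 0 0; -6 -3 3 0; 0 0 0 1]
T5·…·T1 = [-66/17 -33/17 45/17 0; 0 2 0 0; 93/17 93/34 -24/17 0; 0 0 0 1]
T6·…·T1 = [-198/17 -99/17 135/17 0; 0 4 0 0; 279/34 279/68 -36/17 0; 0 0 0 1]

T = [-198/17 -99/17 135/17 0; 0 4 0 0; 279/34 279/68 -36/17 0; 0 0 0 1]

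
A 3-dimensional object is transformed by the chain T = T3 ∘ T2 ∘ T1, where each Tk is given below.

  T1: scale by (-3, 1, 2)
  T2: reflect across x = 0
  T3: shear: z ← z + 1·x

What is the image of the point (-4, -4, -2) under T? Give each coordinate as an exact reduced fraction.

T1 scale by (-3, 1, 2): (-4, -4, -2) → (12, -4, -4)
T2 reflect across x = 0: (12, -4, -4) → (-12, -4, -4)
T3 shear: z ← z + 1·x: (-12, -4, -4) → (-12, -4, -16)

T(p) = (-12, -4, -16)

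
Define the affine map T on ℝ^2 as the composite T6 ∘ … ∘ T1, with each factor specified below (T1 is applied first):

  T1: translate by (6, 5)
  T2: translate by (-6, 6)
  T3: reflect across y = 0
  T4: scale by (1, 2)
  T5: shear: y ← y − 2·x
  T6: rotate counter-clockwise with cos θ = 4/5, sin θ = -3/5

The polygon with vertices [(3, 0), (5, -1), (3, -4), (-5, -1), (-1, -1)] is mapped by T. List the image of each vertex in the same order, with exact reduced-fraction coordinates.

T1 translate by (6, 5): (3, 0) → (9, 5); (5, -1) → (11, 4); (3, -4) → (9, 1); (-5, -1) → (1, 4); (-1, -1) → (5, 4)
T2 translate by (-6, 6): (9, 5) → (3, 11); (11, 4) → (5, 10); (9, 1) → (3, 7); (1, 4) → (-5, 10); (5, 4) → (-1, 10)
T3 reflect across y = 0: (3, 11) → (3, -11); (5, 10) → (5, -10); (3, 7) → (3, -7); (-5, 10) → (-5, -10); (-1, 10) → (-1, -10)
T4 scale by (1, 2): (3, -11) → (3, -22); (5, -10) → (5, -20); (3, -7) → (3, -14); (-5, -10) → (-5, -20); (-1, -10) → (-1, -20)
T5 shear: y ← y − 2·x: (3, -22) → (3, -28); (5, -20) → (5, -30); (3, -14) → (3, -20); (-5, -20) → (-5, -10); (-1, -20) → (-1, -18)
T6 rotate counter-clockwise with cos θ = 4/5, sin θ = -3/5: (3, -28) → (-72/5, -121/5); (5, -30) → (-14, -27); (3, -20) → (-48/5, -89/5); (-5, -10) → (-10, -5); (-1, -18) → (-58/5, -69/5)

image vertices: (-72/5, -121/5), (-14, -27), (-48/5, -89/5), (-10, -5), (-58/5, -69/5)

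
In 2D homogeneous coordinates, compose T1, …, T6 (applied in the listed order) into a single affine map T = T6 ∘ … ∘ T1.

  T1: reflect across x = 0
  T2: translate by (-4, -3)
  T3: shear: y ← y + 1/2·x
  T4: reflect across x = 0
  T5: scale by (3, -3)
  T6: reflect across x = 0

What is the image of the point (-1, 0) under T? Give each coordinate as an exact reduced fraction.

T(p) = (-9, 27/2)

T1 reflect across x = 0: (-1, 0) → (1, 0)
T2 translate by (-4, -3): (1, 0) → (-3, -3)
T3 shear: y ← y + 1/2·x: (-3, -3) → (-3, -9/2)
T4 reflect across x = 0: (-3, -9/2) → (3, -9/2)
T5 scale by (3, -3): (3, -9/2) → (9, 27/2)
T6 reflect across x = 0: (9, 27/2) → (-9, 27/2)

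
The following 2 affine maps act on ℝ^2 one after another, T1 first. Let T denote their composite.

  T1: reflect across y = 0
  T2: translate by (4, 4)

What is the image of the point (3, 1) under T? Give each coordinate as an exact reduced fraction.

T1 reflect across y = 0: (3, 1) → (3, -1)
T2 translate by (4, 4): (3, -1) → (7, 3)

T(p) = (7, 3)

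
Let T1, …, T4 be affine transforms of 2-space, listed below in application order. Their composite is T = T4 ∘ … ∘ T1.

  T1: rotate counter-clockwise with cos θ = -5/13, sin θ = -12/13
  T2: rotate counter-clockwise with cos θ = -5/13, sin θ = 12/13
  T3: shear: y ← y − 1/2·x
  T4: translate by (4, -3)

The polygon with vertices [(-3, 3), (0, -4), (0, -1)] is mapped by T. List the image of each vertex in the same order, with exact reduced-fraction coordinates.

T1 rotate counter-clockwise with cos θ = -5/13, sin θ = -12/13: (-3, 3) → (51/13, 21/13); (0, -4) → (-48/13, 20/13); (0, -1) → (-12/13, 5/13)
T2 rotate counter-clockwise with cos θ = -5/13, sin θ = 12/13: (51/13, 21/13) → (-3, 3); (-48/13, 20/13) → (0, -4); (-12/13, 5/13) → (0, -1)
T3 shear: y ← y − 1/2·x: (-3, 3) → (-3, 9/2); (0, -4) → (0, -4); (0, -1) → (0, -1)
T4 translate by (4, -3): (-3, 9/2) → (1, 3/2); (0, -4) → (4, -7); (0, -1) → (4, -4)

image vertices: (1, 3/2), (4, -7), (4, -4)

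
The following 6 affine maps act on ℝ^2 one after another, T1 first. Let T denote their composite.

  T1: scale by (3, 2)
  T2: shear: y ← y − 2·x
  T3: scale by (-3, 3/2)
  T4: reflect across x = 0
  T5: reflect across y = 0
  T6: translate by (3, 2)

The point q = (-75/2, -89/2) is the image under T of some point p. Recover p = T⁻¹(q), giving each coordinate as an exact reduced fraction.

T1 = [3 0 0; 0 2 0; 0 0 1]
T2·T1 = [3 0 0; -6 2 0; 0 0 1]
T3·…·T1 = [-9 0 0; -9 3 0; 0 0 1]
T4·…·T1 = [9 0 0; -9 3 0; 0 0 1]
T5·…·T1 = [9 0 0; 9 -3 0; 0 0 1]
T6·…·T1 = [9 0 3; 9 -3 2; 0 0 1]
det M = -27; M⁻¹ = [1/9 0 -1/3; 1/3 -1/3 -1/3; 0 0 1]
M⁻¹ · (-75/2, -89/2)ᵀ = (-9/2, 2)ᵀ

p = (-9/2, 2)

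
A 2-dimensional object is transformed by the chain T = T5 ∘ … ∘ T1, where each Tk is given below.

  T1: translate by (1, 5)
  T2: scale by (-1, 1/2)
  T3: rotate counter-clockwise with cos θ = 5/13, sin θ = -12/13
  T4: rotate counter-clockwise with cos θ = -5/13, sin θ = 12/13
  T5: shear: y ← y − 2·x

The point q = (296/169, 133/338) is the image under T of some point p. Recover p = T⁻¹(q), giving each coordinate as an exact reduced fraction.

T1 = [1 0 1; 0 1 5; 0 0 1]
T2·T1 = [-1 0 -1; 0 1/2 5/2; 0 0 1]
T3·…·T1 = [-5/13 6/13 25/13; 12/13 5/26 49/26; 0 0 1]
T4·…·T1 = [-119/169 -60/169 -419/169; -120/169 119/338 355/338; 0 0 1]
T5·…·T1 = [-119/169 -60/169 -419/169; 118/169 359/338 2031/338; 0 0 1]
det M = -1/2; M⁻¹ = [-359/169 -120/169 -1; 236/169 238/169 -5; 0 0 1]
M⁻¹ · (296/169, 133/338)ᵀ = (-5, -2)ᵀ

p = (-5, -2)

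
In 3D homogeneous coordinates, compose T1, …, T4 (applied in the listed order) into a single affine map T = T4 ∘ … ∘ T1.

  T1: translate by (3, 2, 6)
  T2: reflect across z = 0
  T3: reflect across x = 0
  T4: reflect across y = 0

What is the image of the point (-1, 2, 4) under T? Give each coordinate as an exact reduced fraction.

T(p) = (-2, -4, -10)

T1 translate by (3, 2, 6): (-1, 2, 4) → (2, 4, 10)
T2 reflect across z = 0: (2, 4, 10) → (2, 4, -10)
T3 reflect across x = 0: (2, 4, -10) → (-2, 4, -10)
T4 reflect across y = 0: (-2, 4, -10) → (-2, -4, -10)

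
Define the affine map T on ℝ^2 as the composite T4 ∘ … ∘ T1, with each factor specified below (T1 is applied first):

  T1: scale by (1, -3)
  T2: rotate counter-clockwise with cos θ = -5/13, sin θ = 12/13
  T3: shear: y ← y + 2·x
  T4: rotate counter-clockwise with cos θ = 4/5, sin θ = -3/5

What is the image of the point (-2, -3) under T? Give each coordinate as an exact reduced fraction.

T1 scale by (1, -3): (-2, -3) → (-2, 9)
T2 rotate counter-clockwise with cos θ = -5/13, sin θ = 12/13: (-2, 9) → (-98/13, -69/13)
T3 shear: y ← y + 2·x: (-98/13, -69/13) → (-98/13, -265/13)
T4 rotate counter-clockwise with cos θ = 4/5, sin θ = -3/5: (-98/13, -265/13) → (-1187/65, -766/65)

T(p) = (-1187/65, -766/65)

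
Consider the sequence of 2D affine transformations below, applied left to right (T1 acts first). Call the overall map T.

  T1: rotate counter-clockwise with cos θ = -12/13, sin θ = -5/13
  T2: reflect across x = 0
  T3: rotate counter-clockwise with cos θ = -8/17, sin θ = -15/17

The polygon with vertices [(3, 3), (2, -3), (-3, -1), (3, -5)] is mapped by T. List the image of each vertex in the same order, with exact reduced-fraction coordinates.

T1 rotate counter-clockwise with cos θ = -12/13, sin θ = -5/13: (3, 3) → (-21/13, -51/13); (2, -3) → (-3, 2); (-3, -1) → (31/13, 27/13); (3, -5) → (-61/13, 45/13)
T2 reflect across x = 0: (-21/13, -51/13) → (21/13, -51/13); (-3, 2) → (3, 2); (31/13, 27/13) → (-31/13, 27/13); (-61/13, 45/13) → (61/13, 45/13)
T3 rotate counter-clockwise with cos θ = -8/17, sin θ = -15/17: (21/13, -51/13) → (-933/221, 93/221); (3, 2) → (6/17, -61/17); (-31/13, 27/13) → (653/221, 249/221); (61/13, 45/13) → (11/13, -75/13)

image vertices: (-933/221, 93/221), (6/17, -61/17), (653/221, 249/221), (11/13, -75/13)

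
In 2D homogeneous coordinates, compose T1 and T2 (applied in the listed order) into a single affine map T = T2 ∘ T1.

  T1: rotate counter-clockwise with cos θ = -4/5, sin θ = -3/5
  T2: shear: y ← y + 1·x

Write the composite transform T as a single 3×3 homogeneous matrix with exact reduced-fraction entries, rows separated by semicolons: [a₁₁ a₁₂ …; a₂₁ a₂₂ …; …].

T = [-4/5 3/5 0; -7/5 -1/5 0; 0 0 1]

T1 = [-4/5 3/5 0; -3/5 -4/5 0; 0 0 1]
T2·T1 = [-4/5 3/5 0; -7/5 -1/5 0; 0 0 1]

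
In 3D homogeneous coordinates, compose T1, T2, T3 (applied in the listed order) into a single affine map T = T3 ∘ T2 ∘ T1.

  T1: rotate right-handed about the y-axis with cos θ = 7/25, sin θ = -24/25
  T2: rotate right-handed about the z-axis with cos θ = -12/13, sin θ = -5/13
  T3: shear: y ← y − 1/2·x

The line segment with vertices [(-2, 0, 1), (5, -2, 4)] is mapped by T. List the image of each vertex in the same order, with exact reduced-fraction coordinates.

image vertices: (456/325, -38/325, -41/25), (482/325, 664/325, 148/25)

T1 rotate right-handed about the y-axis with cos θ = 7/25, sin θ = -24/25: (-2, 0, 1) → (-38/25, 0, -41/25); (5, -2, 4) → (-61/25, -2, 148/25)
T2 rotate right-handed about the z-axis with cos θ = -12/13, sin θ = -5/13: (-38/25, 0, -41/25) → (456/325, 38/65, -41/25); (-61/25, -2, 148/25) → (482/325, 181/65, 148/25)
T3 shear: y ← y − 1/2·x: (456/325, 38/65, -41/25) → (456/325, -38/325, -41/25); (482/325, 181/65, 148/25) → (482/325, 664/325, 148/25)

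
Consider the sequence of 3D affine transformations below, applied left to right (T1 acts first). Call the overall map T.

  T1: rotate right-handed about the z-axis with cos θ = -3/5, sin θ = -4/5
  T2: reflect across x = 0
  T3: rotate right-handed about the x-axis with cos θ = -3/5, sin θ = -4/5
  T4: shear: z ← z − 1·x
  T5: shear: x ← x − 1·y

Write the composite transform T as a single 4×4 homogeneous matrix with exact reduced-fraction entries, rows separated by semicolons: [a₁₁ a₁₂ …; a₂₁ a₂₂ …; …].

T = [3/25 -29/25 -4/5 0; 12/25 9/25 4/5 0; 1/25 32/25 -3/5 0; 0 0 0 1]

T1 = [-3/5 4/5 0 0; -4/5 -3/5 0 0; 0 0 1 0; 0 0 0 1]
T2·T1 = [3/5 -4/5 0 0; -4/5 -3/5 0 0; 0 0 1 0; 0 0 0 1]
T3·…·T1 = [3/5 -4/5 0 0; 12/25 9/25 4/5 0; 16/25 12/25 -3/5 0; 0 0 0 1]
T4·…·T1 = [3/5 -4/5 0 0; 12/25 9/25 4/5 0; 1/25 32/25 -3/5 0; 0 0 0 1]
T5·…·T1 = [3/25 -29/25 -4/5 0; 12/25 9/25 4/5 0; 1/25 32/25 -3/5 0; 0 0 0 1]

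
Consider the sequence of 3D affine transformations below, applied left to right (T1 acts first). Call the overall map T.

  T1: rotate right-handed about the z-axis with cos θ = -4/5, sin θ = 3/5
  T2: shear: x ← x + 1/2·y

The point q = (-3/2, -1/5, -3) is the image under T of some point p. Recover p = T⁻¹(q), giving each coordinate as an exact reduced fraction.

T1 = [-4/5 -3/5 0 0; 3/5 -4/5 0 0; 0 0 1 0; 0 0 0 1]
T2·T1 = [-1/2 -1 0 0; 3/5 -4/5 0 0; 0 0 1 0; 0 0 0 1]
det M = 1; M⁻¹ = [-4/5 1 0 0; -3/5 -1/2 0 0; 0 0 1 0; 0 0 0 1]
M⁻¹ · (-3/2, -1/5, -3)ᵀ = (1, 1, -3)ᵀ

p = (1, 1, -3)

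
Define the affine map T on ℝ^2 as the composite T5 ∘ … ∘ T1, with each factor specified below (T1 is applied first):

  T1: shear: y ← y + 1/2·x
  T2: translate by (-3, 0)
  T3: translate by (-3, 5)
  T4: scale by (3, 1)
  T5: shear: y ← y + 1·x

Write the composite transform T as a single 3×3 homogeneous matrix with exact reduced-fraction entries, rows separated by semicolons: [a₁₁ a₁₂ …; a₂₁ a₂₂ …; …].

T1 = [1 0 0; 1/2 1 0; 0 0 1]
T2·T1 = [1 0 -3; 1/2 1 0; 0 0 1]
T3·…·T1 = [1 0 -6; 1/2 1 5; 0 0 1]
T4·…·T1 = [3 0 -18; 1/2 1 5; 0 0 1]
T5·…·T1 = [3 0 -18; 7/2 1 -13; 0 0 1]

T = [3 0 -18; 7/2 1 -13; 0 0 1]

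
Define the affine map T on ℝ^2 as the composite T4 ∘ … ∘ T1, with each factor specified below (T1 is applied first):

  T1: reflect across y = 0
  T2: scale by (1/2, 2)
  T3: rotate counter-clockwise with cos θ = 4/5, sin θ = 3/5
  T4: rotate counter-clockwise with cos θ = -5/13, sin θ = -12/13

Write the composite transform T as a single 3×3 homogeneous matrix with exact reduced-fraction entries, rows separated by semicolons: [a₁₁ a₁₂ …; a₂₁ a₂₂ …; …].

T = [8/65 -126/65 0; -63/130 -32/65 0; 0 0 1]

T1 = [1 0 0; 0 -1 0; 0 0 1]
T2·T1 = [1/2 0 0; 0 -2 0; 0 0 1]
T3·…·T1 = [2/5 6/5 0; 3/10 -8/5 0; 0 0 1]
T4·…·T1 = [8/65 -126/65 0; -63/130 -32/65 0; 0 0 1]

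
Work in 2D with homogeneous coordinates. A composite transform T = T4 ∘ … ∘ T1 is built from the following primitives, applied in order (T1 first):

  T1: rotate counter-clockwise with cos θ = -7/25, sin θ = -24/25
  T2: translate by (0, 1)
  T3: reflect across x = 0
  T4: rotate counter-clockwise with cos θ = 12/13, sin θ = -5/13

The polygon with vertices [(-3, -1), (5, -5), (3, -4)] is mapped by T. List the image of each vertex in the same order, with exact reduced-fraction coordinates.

image vertices: (556/325, 1233/325), (24/5, -23/5), (1309/325, -813/325)

T1 rotate counter-clockwise with cos θ = -7/25, sin θ = -24/25: (-3, -1) → (-3/25, 79/25); (5, -5) → (-31/5, -17/5); (3, -4) → (-117/25, -44/25)
T2 translate by (0, 1): (-3/25, 79/25) → (-3/25, 104/25); (-31/5, -17/5) → (-31/5, -12/5); (-117/25, -44/25) → (-117/25, -19/25)
T3 reflect across x = 0: (-3/25, 104/25) → (3/25, 104/25); (-31/5, -12/5) → (31/5, -12/5); (-117/25, -19/25) → (117/25, -19/25)
T4 rotate counter-clockwise with cos θ = 12/13, sin θ = -5/13: (3/25, 104/25) → (556/325, 1233/325); (31/5, -12/5) → (24/5, -23/5); (117/25, -19/25) → (1309/325, -813/325)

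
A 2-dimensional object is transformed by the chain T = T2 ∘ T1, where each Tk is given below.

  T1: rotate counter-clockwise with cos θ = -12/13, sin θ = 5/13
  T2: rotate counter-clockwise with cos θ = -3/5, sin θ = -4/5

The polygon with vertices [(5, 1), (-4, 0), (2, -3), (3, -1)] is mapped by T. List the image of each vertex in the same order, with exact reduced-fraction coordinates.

image vertices: (19/5, 17/5), (-224/65, -132/65), (211/65, -102/65), (201/65, 43/65)

T1 rotate counter-clockwise with cos θ = -12/13, sin θ = 5/13: (5, 1) → (-5, 1); (-4, 0) → (48/13, -20/13); (2, -3) → (-9/13, 46/13); (3, -1) → (-31/13, 27/13)
T2 rotate counter-clockwise with cos θ = -3/5, sin θ = -4/5: (-5, 1) → (19/5, 17/5); (48/13, -20/13) → (-224/65, -132/65); (-9/13, 46/13) → (211/65, -102/65); (-31/13, 27/13) → (201/65, 43/65)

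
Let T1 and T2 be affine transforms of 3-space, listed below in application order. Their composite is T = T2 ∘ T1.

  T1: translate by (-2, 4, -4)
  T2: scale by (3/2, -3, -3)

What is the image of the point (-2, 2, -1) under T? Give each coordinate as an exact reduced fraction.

T1 translate by (-2, 4, -4): (-2, 2, -1) → (-4, 6, -5)
T2 scale by (3/2, -3, -3): (-4, 6, -5) → (-6, -18, 15)

T(p) = (-6, -18, 15)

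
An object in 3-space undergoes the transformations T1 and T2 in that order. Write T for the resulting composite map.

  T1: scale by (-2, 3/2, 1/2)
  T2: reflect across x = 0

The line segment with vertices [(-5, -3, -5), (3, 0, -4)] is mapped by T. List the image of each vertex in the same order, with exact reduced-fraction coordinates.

image vertices: (-10, -9/2, -5/2), (6, 0, -2)

T1 scale by (-2, 3/2, 1/2): (-5, -3, -5) → (10, -9/2, -5/2); (3, 0, -4) → (-6, 0, -2)
T2 reflect across x = 0: (10, -9/2, -5/2) → (-10, -9/2, -5/2); (-6, 0, -2) → (6, 0, -2)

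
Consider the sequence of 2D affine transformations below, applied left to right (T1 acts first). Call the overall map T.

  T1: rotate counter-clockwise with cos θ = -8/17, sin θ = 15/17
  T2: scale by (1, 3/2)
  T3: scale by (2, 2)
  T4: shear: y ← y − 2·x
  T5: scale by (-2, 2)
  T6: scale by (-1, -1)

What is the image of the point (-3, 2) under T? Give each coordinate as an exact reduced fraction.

T(p) = (-24/17, 318/17)

T1 rotate counter-clockwise with cos θ = -8/17, sin θ = 15/17: (-3, 2) → (-6/17, -61/17)
T2 scale by (1, 3/2): (-6/17, -61/17) → (-6/17, -183/34)
T3 scale by (2, 2): (-6/17, -183/34) → (-12/17, -183/17)
T4 shear: y ← y − 2·x: (-12/17, -183/17) → (-12/17, -159/17)
T5 scale by (-2, 2): (-12/17, -159/17) → (24/17, -318/17)
T6 scale by (-1, -1): (24/17, -318/17) → (-24/17, 318/17)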